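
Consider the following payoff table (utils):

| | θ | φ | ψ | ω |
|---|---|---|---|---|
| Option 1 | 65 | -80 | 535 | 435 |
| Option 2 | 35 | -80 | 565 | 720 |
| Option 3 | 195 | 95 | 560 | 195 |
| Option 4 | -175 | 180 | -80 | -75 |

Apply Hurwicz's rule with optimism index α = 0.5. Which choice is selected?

Option 1: 0.5·535 + 0.5·(-80) = 227.5
Option 2: 0.5·720 + 0.5·(-80) = 320
Option 3: 0.5·560 + 0.5·95 = 327.5
Option 4: 0.5·180 + 0.5·(-175) = 2.5
Highest Hurwicz score = 327.5 → Option 3.

Option 3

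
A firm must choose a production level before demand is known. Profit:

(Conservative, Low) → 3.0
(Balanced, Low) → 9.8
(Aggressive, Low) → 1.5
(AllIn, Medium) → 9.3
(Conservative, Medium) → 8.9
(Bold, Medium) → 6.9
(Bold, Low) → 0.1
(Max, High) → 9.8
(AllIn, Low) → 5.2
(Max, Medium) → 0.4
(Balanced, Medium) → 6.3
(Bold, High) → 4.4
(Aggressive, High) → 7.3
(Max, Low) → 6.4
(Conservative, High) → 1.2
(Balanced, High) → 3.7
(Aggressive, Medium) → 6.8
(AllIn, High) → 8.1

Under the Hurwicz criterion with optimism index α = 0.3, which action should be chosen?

AllIn

Conservative: 0.3·8.9 + 0.7·1.2 = 3.51
Balanced: 0.3·9.8 + 0.7·3.7 = 5.53
Aggressive: 0.3·7.3 + 0.7·1.5 = 3.24
Bold: 0.3·6.9 + 0.7·0.1 = 2.14
AllIn: 0.3·9.3 + 0.7·5.2 = 6.43
Max: 0.3·9.8 + 0.7·0.4 = 3.22
Highest Hurwicz score = 6.43 → AllIn.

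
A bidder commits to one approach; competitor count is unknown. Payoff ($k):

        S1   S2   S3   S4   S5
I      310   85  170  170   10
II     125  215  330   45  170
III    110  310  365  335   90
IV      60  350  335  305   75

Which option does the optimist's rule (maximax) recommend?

Row maxima: I=310, II=330, III=365, IV=350
Best best-case = 365 → III.

III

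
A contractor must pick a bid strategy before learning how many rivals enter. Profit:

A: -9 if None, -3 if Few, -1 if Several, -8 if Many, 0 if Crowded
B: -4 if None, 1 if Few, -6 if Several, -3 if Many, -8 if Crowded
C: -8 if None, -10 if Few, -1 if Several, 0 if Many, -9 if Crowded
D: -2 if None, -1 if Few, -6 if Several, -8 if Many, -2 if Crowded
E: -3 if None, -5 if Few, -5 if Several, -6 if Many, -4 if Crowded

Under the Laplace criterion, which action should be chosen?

Row averages: A=-4.2, B=-4, C=-5.6, D=-3.8, E=-4.6
Highest average = -3.8 → D.

D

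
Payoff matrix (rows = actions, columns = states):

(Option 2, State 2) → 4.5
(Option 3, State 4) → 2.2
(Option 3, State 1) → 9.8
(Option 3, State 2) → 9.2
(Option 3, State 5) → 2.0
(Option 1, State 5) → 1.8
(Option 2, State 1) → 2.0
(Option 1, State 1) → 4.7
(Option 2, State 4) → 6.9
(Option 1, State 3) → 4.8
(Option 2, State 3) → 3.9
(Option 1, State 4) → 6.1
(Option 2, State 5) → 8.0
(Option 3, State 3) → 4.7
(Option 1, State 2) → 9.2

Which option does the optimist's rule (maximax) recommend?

Row maxima: Option 1=9.2, Option 2=8.0, Option 3=9.8
Best best-case = 9.8 → Option 3.

Option 3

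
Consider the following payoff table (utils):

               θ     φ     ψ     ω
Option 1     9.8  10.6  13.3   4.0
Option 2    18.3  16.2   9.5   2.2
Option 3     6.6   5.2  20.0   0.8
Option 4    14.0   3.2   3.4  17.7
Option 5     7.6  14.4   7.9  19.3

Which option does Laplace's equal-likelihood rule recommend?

Row averages: Option 1=9.425, Option 2=11.55, Option 3=8.15, Option 4=9.575, Option 5=12.3
Highest average = 12.3 → Option 5.

Option 5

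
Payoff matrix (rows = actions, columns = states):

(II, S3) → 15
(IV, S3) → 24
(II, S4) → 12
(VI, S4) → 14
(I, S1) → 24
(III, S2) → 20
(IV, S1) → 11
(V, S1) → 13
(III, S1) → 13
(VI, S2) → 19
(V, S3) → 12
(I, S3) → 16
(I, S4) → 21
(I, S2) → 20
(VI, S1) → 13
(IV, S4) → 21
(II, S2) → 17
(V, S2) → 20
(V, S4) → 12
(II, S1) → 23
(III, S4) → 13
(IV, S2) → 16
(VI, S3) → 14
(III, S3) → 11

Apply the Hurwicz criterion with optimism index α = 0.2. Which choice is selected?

I

I: 0.2·24 + 0.8·16 = 17.6
II: 0.2·23 + 0.8·12 = 14.2
III: 0.2·20 + 0.8·11 = 12.8
IV: 0.2·24 + 0.8·11 = 13.6
V: 0.2·20 + 0.8·12 = 13.6
VI: 0.2·19 + 0.8·13 = 14.2
Highest Hurwicz score = 17.6 → I.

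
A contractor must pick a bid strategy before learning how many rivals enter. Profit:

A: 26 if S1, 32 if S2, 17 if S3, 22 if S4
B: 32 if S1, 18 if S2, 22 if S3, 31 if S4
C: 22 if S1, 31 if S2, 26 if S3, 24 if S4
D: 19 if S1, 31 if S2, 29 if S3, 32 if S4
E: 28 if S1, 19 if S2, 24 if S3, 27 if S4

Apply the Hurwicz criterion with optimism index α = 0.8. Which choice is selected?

A: 0.8·32 + 0.2·17 = 29
B: 0.8·32 + 0.2·18 = 29.2
C: 0.8·31 + 0.2·22 = 29.2
D: 0.8·32 + 0.2·19 = 29.4
E: 0.8·28 + 0.2·19 = 26.2
Highest Hurwicz score = 29.4 → D.

D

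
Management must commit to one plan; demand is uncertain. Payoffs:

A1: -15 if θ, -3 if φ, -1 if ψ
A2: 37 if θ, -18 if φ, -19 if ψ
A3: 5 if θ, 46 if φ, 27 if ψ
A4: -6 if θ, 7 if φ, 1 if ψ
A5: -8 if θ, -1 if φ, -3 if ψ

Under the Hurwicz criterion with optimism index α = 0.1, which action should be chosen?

A1: 0.1·(-1) + 0.9·(-15) = -13.6
A2: 0.1·37 + 0.9·(-19) = -13.4
A3: 0.1·46 + 0.9·5 = 9.1
A4: 0.1·7 + 0.9·(-6) = -4.7
A5: 0.1·(-1) + 0.9·(-8) = -7.3
Highest Hurwicz score = 9.1 → A3.

A3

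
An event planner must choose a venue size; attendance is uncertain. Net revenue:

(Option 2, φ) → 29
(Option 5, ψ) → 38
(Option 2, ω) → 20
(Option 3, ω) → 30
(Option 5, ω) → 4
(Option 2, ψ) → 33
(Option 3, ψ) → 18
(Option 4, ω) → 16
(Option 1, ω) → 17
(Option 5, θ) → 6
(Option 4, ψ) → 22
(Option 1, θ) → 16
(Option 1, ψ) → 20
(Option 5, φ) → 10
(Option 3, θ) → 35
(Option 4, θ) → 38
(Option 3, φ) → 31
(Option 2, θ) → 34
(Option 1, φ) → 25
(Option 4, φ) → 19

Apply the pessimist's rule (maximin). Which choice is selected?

Option 2

Row minima: Option 1=16, Option 2=20, Option 3=18, Option 4=16, Option 5=4
Best worst-case = 20 → Option 2.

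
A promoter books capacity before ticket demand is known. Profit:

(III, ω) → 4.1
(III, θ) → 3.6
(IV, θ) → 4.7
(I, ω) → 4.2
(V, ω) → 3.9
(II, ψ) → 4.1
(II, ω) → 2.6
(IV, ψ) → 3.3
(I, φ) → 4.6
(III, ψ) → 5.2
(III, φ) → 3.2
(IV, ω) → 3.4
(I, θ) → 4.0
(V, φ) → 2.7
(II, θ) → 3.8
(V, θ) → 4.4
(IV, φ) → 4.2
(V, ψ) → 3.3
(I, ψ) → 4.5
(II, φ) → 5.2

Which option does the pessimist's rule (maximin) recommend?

Row minima: I=4.0, II=2.6, III=3.2, IV=3.3, V=2.7
Best worst-case = 4.0 → I.

I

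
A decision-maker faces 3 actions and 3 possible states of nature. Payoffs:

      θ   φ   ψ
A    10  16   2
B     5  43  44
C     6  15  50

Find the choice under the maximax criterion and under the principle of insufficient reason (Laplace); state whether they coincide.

maximax → C; laplace → B (disagree)

Row maxima: A=16, B=44, C=50
Best best-case = 50 → C.
Row averages: A=28/3, B=92/3, C=71/3
Highest average = 92/3 → B.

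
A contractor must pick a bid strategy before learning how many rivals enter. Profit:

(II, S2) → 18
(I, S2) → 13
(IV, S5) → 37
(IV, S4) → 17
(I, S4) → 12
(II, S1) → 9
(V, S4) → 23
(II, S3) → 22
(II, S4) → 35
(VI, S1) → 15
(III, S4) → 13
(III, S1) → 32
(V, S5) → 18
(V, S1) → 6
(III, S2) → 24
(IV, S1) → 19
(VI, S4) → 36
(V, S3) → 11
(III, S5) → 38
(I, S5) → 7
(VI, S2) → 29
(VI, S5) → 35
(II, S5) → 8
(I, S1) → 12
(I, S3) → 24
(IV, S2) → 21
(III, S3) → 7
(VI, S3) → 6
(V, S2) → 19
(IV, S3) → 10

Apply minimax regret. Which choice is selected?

VI

Column bests: S1=32, S2=29, S3=24, S4=36, S5=38.
I regrets: 20, 16, 0, 24, 31 → max 31
II regrets: 23, 11, 2, 1, 30 → max 30
III regrets: 0, 5, 17, 23, 0 → max 23
IV regrets: 13, 8, 14, 19, 1 → max 19
V regrets: 26, 10, 13, 13, 20 → max 26
VI regrets: 17, 0, 18, 0, 3 → max 18
Smallest max regret = 18 → VI.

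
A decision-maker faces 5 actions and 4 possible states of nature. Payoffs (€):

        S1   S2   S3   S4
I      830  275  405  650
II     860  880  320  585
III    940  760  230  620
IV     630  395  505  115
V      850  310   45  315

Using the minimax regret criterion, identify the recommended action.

II

Column bests: S1=940, S2=880, S3=505, S4=650.
I regrets: 110, 605, 100, 0 → max 605
II regrets: 80, 0, 185, 65 → max 185
III regrets: 0, 120, 275, 30 → max 275
IV regrets: 310, 485, 0, 535 → max 535
V regrets: 90, 570, 460, 335 → max 570
Smallest max regret = 185 → II.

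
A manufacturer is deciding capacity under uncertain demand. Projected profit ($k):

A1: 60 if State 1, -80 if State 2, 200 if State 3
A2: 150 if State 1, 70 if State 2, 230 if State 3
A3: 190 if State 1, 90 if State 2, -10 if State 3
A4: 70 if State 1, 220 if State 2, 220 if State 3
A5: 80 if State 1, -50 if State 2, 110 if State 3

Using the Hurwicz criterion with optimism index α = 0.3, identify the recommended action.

A1: 0.3·200 + 0.7·(-80) = 4
A2: 0.3·230 + 0.7·70 = 118
A3: 0.3·190 + 0.7·(-10) = 50
A4: 0.3·220 + 0.7·70 = 115
A5: 0.3·110 + 0.7·(-50) = -2
Highest Hurwicz score = 118 → A2.

A2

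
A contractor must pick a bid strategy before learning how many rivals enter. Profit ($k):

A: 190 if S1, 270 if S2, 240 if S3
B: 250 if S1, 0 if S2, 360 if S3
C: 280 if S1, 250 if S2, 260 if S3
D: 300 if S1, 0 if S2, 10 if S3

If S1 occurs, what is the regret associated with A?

110

Best payoff under S1 is 300.
Regret = 300 − 190 = 110.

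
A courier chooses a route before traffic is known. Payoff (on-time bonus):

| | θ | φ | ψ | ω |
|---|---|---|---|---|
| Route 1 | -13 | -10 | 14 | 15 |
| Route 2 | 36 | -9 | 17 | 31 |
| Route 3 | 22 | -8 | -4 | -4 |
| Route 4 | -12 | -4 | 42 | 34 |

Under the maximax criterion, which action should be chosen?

Row maxima: Route 1=15, Route 2=36, Route 3=22, Route 4=42
Best best-case = 42 → Route 4.

Route 4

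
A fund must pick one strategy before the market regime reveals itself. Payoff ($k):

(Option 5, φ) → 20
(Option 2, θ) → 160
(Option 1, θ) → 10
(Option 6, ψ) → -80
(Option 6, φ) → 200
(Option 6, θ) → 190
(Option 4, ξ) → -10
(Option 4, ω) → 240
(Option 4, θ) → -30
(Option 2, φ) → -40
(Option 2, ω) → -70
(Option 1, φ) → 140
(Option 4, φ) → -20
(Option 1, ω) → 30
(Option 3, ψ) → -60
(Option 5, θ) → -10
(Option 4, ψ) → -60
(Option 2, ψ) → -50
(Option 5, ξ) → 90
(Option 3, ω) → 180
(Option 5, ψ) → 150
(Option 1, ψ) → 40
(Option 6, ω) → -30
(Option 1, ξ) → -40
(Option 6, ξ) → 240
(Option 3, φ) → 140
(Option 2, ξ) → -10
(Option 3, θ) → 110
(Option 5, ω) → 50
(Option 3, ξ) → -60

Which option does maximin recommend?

Option 5

Row minima: Option 1=-40, Option 2=-70, Option 3=-60, Option 4=-60, Option 5=-10, Option 6=-80
Best worst-case = -10 → Option 5.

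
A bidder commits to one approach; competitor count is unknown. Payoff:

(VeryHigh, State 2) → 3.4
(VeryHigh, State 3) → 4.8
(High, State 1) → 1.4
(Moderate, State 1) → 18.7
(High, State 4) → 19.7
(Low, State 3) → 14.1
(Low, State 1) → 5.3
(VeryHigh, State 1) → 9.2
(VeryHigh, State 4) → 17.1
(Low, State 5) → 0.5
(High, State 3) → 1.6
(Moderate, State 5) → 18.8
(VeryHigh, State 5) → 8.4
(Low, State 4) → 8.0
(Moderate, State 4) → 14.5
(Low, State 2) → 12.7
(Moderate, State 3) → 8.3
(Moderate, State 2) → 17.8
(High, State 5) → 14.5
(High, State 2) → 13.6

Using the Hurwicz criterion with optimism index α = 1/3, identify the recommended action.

Low: 1/3·14.1 + 2/3·0.5 = 151/30
Moderate: 1/3·18.8 + 2/3·8.3 = 11.8
High: 1/3·19.7 + 2/3·1.4 = 7.5
VeryHigh: 1/3·17.1 + 2/3·3.4 = 239/30
Highest Hurwicz score = 11.8 → Moderate.

Moderate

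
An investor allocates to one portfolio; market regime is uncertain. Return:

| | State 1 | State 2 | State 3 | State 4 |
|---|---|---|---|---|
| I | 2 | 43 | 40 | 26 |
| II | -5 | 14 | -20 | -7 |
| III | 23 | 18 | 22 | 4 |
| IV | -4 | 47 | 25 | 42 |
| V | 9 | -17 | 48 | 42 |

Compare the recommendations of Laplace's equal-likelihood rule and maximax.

Row averages: I=27.75, II=-4.5, III=16.75, IV=27.5, V=20.5
Highest average = 27.75 → I.
Row maxima: I=43, II=14, III=23, IV=47, V=48
Best best-case = 48 → V.

laplace → I; maximax → V (disagree)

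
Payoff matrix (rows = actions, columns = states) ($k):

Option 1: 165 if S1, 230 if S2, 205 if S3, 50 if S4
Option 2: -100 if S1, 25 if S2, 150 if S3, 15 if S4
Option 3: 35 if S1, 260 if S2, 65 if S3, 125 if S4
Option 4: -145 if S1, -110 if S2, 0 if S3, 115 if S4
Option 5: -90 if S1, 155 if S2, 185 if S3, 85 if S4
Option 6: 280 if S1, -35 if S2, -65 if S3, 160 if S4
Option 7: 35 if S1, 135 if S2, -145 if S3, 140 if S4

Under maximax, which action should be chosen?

Row maxima: Option 1=230, Option 2=150, Option 3=260, Option 4=115, Option 5=185, Option 6=280, Option 7=140
Best best-case = 280 → Option 6.

Option 6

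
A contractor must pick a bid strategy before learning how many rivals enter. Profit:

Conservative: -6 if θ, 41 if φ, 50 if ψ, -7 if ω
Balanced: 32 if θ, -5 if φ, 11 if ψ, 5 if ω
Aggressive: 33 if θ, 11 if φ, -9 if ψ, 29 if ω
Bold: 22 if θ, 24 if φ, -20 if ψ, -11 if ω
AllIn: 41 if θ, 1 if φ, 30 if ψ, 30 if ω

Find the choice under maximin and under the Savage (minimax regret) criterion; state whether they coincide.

Row minima: Conservative=-7, Balanced=-5, Aggressive=-9, Bold=-20, AllIn=1
Best worst-case = 1 → AllIn.
Column bests: θ=41, φ=41, ψ=50, ω=30.
Conservative regrets: 47, 0, 0, 37 → max 47
Balanced regrets: 9, 46, 39, 25 → max 46
Aggressive regrets: 8, 30, 59, 1 → max 59
Bold regrets: 19, 17, 70, 41 → max 70
AllIn regrets: 0, 40, 20, 0 → max 40
Smallest max regret = 40 → AllIn.

maximin → AllIn; minimax regret → AllIn (agree)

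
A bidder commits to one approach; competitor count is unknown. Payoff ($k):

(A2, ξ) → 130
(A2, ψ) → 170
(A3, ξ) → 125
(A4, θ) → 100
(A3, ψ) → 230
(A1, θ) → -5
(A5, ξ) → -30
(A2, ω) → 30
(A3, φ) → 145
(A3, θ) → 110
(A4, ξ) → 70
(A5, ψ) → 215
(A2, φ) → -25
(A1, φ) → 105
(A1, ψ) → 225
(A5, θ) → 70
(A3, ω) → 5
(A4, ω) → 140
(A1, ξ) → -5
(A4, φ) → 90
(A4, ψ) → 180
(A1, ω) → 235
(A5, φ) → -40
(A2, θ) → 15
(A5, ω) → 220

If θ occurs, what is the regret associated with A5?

40

Best payoff under θ is 110.
Regret = 110 − 70 = 40.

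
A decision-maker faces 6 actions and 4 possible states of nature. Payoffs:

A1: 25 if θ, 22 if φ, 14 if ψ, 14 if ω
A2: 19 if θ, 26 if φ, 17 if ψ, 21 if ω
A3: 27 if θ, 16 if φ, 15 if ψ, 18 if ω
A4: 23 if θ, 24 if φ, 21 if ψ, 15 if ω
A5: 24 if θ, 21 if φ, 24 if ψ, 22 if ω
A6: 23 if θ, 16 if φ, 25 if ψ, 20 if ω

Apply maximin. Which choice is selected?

A5

Row minima: A1=14, A2=17, A3=15, A4=15, A5=21, A6=16
Best worst-case = 21 → A5.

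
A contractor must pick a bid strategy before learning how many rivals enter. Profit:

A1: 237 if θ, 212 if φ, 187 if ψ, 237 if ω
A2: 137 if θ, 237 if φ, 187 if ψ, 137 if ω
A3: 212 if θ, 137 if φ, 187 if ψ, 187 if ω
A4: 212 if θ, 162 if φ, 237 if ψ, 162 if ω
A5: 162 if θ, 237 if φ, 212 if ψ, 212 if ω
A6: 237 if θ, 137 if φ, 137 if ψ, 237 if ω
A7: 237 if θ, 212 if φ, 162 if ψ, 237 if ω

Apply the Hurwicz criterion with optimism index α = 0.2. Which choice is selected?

A1: 0.2·237 + 0.8·187 = 197
A2: 0.2·237 + 0.8·137 = 157
A3: 0.2·212 + 0.8·137 = 152
A4: 0.2·237 + 0.8·162 = 177
A5: 0.2·237 + 0.8·162 = 177
A6: 0.2·237 + 0.8·137 = 157
A7: 0.2·237 + 0.8·162 = 177
Highest Hurwicz score = 197 → A1.

A1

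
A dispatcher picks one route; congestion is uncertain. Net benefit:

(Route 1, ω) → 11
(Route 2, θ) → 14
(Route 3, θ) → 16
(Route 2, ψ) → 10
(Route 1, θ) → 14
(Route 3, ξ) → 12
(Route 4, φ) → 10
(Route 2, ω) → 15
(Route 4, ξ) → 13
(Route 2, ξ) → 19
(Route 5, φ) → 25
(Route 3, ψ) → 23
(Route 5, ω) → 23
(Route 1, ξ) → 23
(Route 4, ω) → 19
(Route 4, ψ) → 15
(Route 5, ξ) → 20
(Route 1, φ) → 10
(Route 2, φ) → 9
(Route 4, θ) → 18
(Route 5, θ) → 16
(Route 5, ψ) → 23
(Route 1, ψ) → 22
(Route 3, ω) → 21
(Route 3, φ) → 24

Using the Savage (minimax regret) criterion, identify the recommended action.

Route 5

Column bests: θ=18, φ=25, ψ=23, ω=23, ξ=23.
Route 1 regrets: 4, 15, 1, 12, 0 → max 15
Route 2 regrets: 4, 16, 13, 8, 4 → max 16
Route 3 regrets: 2, 1, 0, 2, 11 → max 11
Route 4 regrets: 0, 15, 8, 4, 10 → max 15
Route 5 regrets: 2, 0, 0, 0, 3 → max 3
Smallest max regret = 3 → Route 5.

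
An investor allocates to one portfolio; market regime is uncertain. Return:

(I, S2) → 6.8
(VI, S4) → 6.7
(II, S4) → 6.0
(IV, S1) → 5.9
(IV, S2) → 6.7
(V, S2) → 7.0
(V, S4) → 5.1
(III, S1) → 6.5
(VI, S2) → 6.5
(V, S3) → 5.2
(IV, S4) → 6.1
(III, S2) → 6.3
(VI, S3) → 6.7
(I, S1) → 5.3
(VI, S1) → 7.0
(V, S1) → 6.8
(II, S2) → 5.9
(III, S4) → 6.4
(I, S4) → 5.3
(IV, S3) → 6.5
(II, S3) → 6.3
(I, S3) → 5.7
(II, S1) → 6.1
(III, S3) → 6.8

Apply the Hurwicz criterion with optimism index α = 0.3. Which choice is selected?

I: 0.3·6.8 + 0.7·5.3 = 5.75
II: 0.3·6.3 + 0.7·5.9 = 6.02
III: 0.3·6.8 + 0.7·6.3 = 6.45
IV: 0.3·6.7 + 0.7·5.9 = 6.14
V: 0.3·7.0 + 0.7·5.1 = 5.67
VI: 0.3·7.0 + 0.7·6.5 = 6.65
Highest Hurwicz score = 6.65 → VI.

VI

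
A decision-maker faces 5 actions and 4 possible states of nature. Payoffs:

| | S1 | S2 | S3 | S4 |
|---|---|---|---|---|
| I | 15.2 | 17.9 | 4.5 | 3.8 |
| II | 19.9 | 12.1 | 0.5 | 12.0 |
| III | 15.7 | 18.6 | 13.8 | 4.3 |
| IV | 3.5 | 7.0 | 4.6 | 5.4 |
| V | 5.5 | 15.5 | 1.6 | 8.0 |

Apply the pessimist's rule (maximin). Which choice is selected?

III

Row minima: I=3.8, II=0.5, III=4.3, IV=3.5, V=1.6
Best worst-case = 4.3 → III.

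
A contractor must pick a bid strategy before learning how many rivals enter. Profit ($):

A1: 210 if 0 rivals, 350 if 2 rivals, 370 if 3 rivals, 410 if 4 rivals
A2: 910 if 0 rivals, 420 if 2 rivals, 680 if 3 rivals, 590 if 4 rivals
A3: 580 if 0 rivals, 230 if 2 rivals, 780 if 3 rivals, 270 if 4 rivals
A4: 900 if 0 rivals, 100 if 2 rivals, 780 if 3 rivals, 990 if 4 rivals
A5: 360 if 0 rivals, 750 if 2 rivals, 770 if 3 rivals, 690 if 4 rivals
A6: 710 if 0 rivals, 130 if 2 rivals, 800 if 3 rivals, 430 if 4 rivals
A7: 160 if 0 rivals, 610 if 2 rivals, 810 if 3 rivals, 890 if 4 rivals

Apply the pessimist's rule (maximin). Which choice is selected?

Row minima: A1=210, A2=420, A3=230, A4=100, A5=360, A6=130, A7=160
Best worst-case = 420 → A2.

A2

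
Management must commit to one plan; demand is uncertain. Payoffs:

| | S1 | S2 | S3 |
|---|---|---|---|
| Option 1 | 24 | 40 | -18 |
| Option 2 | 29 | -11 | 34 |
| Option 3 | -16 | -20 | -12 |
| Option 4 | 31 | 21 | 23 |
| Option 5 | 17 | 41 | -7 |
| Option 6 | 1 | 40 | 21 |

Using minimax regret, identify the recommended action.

Option 4

Column bests: S1=31, S2=41, S3=34.
Option 1 regrets: 7, 1, 52 → max 52
Option 2 regrets: 2, 52, 0 → max 52
Option 3 regrets: 47, 61, 46 → max 61
Option 4 regrets: 0, 20, 11 → max 20
Option 5 regrets: 14, 0, 41 → max 41
Option 6 regrets: 30, 1, 13 → max 30
Smallest max regret = 20 → Option 4.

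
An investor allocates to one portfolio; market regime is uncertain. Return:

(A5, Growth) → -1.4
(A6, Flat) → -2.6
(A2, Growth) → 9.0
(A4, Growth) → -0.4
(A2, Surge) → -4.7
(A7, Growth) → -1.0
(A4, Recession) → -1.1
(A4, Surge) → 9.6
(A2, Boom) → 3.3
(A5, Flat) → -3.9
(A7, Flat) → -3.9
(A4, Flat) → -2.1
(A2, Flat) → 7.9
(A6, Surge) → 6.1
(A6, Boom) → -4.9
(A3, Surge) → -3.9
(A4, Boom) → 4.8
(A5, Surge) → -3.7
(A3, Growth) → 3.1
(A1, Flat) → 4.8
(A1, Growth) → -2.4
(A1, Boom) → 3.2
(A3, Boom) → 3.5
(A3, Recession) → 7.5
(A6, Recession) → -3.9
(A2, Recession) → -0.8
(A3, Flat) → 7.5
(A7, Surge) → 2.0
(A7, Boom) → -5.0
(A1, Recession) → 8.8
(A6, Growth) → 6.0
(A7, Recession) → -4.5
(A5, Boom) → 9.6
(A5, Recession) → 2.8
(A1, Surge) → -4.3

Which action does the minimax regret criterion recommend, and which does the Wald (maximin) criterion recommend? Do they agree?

minimax regret → A4; maximin → A4 (agree)

Column bests: Recession=8.8, Flat=7.9, Growth=9.0, Boom=9.6, Surge=9.6.
A1 regrets: 0.0, 3.1, 11.4, 6.4, 13.9 → max 13.9
A2 regrets: 9.6, 0.0, 0.0, 6.3, 14.3 → max 14.3
A3 regrets: 1.3, 0.4, 5.9, 6.1, 13.5 → max 13.5
A4 regrets: 9.9, 10.0, 9.4, 4.8, 0.0 → max 10.0
A5 regrets: 6.0, 11.8, 10.4, 0.0, 13.3 → max 13.3
A6 regrets: 12.7, 10.5, 3.0, 14.5, 3.5 → max 14.5
A7 regrets: 13.3, 11.8, 10.0, 14.6, 7.6 → max 14.6
Smallest max regret = 10.0 → A4.
Row minima: A1=-4.3, A2=-4.7, A3=-3.9, A4=-2.1, A5=-3.9, A6=-4.9, A7=-5.0
Best worst-case = -2.1 → A4.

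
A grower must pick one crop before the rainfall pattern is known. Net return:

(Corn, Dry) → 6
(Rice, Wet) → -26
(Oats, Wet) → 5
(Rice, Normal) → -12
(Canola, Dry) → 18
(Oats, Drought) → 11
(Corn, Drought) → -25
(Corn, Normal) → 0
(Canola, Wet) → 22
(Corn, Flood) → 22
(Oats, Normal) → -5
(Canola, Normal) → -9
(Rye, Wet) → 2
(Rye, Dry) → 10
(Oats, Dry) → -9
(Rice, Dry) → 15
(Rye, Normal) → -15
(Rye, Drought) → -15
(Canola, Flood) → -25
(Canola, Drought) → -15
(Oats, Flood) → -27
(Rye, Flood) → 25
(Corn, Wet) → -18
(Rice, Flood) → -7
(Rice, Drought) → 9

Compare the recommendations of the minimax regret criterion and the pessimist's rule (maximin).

minimax regret → Rye; maximin → Rye (agree)

Column bests: Drought=11, Dry=18, Normal=0, Wet=22, Flood=25.
Rye regrets: 26, 8, 15, 20, 0 → max 26
Canola regrets: 26, 0, 9, 0, 50 → max 50
Corn regrets: 36, 12, 0, 40, 3 → max 40
Oats regrets: 0, 27, 5, 17, 52 → max 52
Rice regrets: 2, 3, 12, 48, 32 → max 48
Smallest max regret = 26 → Rye.
Row minima: Rye=-15, Canola=-25, Corn=-25, Oats=-27, Rice=-26
Best worst-case = -15 → Rye.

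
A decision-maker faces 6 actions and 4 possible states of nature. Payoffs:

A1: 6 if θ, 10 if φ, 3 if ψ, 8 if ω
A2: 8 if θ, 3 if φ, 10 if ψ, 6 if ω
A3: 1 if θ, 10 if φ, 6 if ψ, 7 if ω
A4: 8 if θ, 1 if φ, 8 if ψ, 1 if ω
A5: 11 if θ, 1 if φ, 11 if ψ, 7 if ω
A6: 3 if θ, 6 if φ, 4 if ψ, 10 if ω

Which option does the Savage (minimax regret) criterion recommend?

Column bests: θ=11, φ=10, ψ=11, ω=10.
A1 regrets: 5, 0, 8, 2 → max 8
A2 regrets: 3, 7, 1, 4 → max 7
A3 regrets: 10, 0, 5, 3 → max 10
A4 regrets: 3, 9, 3, 9 → max 9
A5 regrets: 0, 9, 0, 3 → max 9
A6 regrets: 8, 4, 7, 0 → max 8
Smallest max regret = 7 → A2.

A2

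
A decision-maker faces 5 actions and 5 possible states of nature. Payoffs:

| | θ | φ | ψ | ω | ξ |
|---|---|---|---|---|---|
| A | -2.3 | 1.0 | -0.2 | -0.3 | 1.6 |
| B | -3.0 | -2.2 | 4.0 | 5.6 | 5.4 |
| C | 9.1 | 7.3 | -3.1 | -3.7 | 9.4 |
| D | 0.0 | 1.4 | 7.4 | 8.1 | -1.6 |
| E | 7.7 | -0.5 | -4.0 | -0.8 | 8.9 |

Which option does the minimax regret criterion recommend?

D

Column bests: θ=9.1, φ=7.3, ψ=7.4, ω=8.1, ξ=9.4.
A regrets: 11.4, 6.3, 7.6, 8.4, 7.8 → max 11.4
B regrets: 12.1, 9.5, 3.4, 2.5, 4.0 → max 12.1
C regrets: 0.0, 0.0, 10.5, 11.8, 0.0 → max 11.8
D regrets: 9.1, 5.9, 0.0, 0.0, 11.0 → max 11.0
E regrets: 1.4, 7.8, 11.4, 8.9, 0.5 → max 11.4
Smallest max regret = 11.0 → D.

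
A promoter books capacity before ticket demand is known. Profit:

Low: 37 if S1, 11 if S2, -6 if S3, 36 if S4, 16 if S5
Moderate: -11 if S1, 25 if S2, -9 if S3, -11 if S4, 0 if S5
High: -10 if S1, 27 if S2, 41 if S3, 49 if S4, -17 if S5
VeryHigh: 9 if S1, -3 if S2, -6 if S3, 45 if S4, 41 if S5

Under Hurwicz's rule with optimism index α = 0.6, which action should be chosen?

Low: 0.6·37 + 0.4·(-6) = 19.8
Moderate: 0.6·25 + 0.4·(-11) = 10.6
High: 0.6·49 + 0.4·(-17) = 22.6
VeryHigh: 0.6·45 + 0.4·(-6) = 24.6
Highest Hurwicz score = 24.6 → VeryHigh.

VeryHigh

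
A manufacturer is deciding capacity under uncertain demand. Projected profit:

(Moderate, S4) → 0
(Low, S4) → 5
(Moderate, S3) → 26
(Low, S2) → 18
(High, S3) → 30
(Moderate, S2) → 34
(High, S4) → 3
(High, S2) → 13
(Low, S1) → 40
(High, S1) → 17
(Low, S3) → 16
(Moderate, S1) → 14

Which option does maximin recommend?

Low

Row minima: Low=5, Moderate=0, High=3
Best worst-case = 5 → Low.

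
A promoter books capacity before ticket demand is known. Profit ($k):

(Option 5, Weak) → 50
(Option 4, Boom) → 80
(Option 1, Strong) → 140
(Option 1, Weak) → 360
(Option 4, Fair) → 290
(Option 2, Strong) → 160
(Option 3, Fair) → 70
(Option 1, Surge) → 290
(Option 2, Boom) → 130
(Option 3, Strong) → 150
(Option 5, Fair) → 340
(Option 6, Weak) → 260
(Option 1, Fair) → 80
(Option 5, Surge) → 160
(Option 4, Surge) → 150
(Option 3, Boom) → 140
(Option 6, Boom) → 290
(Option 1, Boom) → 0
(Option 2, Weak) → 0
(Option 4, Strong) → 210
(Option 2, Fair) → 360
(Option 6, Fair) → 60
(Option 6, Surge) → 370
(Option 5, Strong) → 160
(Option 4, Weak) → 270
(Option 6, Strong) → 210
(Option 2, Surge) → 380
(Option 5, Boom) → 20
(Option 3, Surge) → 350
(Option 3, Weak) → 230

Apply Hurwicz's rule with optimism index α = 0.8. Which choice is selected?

Option 6

Option 1: 0.8·360 + 0.2·0 = 288
Option 2: 0.8·380 + 0.2·0 = 304
Option 3: 0.8·350 + 0.2·70 = 294
Option 4: 0.8·290 + 0.2·80 = 248
Option 5: 0.8·340 + 0.2·20 = 276
Option 6: 0.8·370 + 0.2·60 = 308
Highest Hurwicz score = 308 → Option 6.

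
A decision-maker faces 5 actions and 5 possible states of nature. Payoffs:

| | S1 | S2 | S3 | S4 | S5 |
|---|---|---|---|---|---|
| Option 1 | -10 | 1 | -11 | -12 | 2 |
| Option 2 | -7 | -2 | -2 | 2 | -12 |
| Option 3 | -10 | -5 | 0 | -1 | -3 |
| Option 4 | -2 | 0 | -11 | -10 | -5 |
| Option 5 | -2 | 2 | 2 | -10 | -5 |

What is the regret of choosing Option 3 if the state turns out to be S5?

5

Best payoff under S5 is 2.
Regret = 2 − (-3) = 5.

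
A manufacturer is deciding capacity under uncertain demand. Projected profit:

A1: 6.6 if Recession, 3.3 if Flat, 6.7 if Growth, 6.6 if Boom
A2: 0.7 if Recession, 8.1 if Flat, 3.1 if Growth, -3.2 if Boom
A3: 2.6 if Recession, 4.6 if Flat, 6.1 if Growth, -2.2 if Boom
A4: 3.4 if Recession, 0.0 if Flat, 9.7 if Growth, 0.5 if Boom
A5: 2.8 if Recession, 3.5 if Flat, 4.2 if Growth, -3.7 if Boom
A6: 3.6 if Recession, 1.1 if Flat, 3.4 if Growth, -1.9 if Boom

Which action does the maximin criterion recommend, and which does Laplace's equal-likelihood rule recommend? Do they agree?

maximin → A1; laplace → A1 (agree)

Row minima: A1=3.3, A2=-3.2, A3=-2.2, A4=0.0, A5=-3.7, A6=-1.9
Best worst-case = 3.3 → A1.
Row averages: A1=5.8, A2=2.175, A3=2.775, A4=3.4, A5=1.7, A6=1.55
Highest average = 5.8 → A1.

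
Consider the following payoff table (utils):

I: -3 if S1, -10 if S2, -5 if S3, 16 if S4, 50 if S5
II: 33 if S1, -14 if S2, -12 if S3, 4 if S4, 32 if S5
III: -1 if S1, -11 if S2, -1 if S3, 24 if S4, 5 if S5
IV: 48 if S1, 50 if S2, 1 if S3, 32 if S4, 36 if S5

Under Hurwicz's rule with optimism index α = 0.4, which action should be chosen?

IV

I: 0.4·50 + 0.6·(-10) = 14
II: 0.4·33 + 0.6·(-14) = 4.8
III: 0.4·24 + 0.6·(-11) = 3
IV: 0.4·50 + 0.6·1 = 20.6
Highest Hurwicz score = 20.6 → IV.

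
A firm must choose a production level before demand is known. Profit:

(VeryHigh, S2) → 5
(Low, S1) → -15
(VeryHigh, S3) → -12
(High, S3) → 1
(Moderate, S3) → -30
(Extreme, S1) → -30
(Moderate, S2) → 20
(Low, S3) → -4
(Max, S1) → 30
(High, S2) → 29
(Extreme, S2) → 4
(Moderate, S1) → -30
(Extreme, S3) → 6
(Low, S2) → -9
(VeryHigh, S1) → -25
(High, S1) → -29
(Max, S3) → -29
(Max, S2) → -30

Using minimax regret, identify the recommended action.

Low

Column bests: S1=30, S2=29, S3=6.
Low regrets: 45, 38, 10 → max 45
Moderate regrets: 60, 9, 36 → max 60
High regrets: 59, 0, 5 → max 59
VeryHigh regrets: 55, 24, 18 → max 55
Extreme regrets: 60, 25, 0 → max 60
Max regrets: 0, 59, 35 → max 59
Smallest max regret = 45 → Low.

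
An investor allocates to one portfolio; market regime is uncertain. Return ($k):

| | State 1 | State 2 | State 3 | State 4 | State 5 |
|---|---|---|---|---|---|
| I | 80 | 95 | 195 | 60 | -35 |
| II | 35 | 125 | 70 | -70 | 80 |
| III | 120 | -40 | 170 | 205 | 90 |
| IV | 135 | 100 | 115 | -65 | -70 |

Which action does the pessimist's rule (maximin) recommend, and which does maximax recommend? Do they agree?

maximin → I; maximax → III (disagree)

Row minima: I=-35, II=-70, III=-40, IV=-70
Best worst-case = -35 → I.
Row maxima: I=195, II=125, III=205, IV=135
Best best-case = 205 → III.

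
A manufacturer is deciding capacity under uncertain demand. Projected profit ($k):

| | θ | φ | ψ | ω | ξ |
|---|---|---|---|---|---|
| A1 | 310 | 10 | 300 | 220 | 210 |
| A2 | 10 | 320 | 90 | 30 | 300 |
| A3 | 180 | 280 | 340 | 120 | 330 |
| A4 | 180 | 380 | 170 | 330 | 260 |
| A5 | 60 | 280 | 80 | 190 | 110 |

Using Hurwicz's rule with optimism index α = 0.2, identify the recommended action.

A4

A1: 0.2·310 + 0.8·10 = 70
A2: 0.2·320 + 0.8·10 = 72
A3: 0.2·340 + 0.8·120 = 164
A4: 0.2·380 + 0.8·170 = 212
A5: 0.2·280 + 0.8·60 = 104
Highest Hurwicz score = 212 → A4.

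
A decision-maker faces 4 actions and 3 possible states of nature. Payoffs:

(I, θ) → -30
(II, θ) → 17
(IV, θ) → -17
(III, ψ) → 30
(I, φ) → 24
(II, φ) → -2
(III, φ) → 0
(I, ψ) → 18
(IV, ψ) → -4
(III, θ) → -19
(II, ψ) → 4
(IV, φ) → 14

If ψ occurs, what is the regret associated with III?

0

Best payoff under ψ is 30.
Regret = 30 − 30 = 0.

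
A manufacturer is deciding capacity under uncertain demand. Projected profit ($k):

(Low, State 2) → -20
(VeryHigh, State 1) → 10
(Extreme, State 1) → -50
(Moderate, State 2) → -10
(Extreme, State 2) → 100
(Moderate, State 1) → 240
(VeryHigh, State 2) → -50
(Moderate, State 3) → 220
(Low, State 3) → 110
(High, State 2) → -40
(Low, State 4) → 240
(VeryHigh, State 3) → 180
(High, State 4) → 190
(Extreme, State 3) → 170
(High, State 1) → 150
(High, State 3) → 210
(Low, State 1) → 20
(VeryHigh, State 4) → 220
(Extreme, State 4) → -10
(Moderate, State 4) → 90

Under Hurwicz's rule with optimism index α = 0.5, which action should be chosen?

Moderate

Low: 0.5·240 + 0.5·(-20) = 110
Moderate: 0.5·240 + 0.5·(-10) = 115
High: 0.5·210 + 0.5·(-40) = 85
VeryHigh: 0.5·220 + 0.5·(-50) = 85
Extreme: 0.5·170 + 0.5·(-50) = 60
Highest Hurwicz score = 115 → Moderate.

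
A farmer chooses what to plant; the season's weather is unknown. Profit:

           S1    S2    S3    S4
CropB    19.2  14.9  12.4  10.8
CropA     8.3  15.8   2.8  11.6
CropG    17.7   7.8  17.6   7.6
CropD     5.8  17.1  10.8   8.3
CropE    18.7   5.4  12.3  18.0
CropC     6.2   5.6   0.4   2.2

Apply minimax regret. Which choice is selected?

Column bests: S1=19.2, S2=17.1, S3=17.6, S4=18.0.
CropB regrets: 0.0, 2.2, 5.2, 7.2 → max 7.2
CropA regrets: 10.9, 1.3, 14.8, 6.4 → max 14.8
CropG regrets: 1.5, 9.3, 0.0, 10.4 → max 10.4
CropD regrets: 13.4, 0.0, 6.8, 9.7 → max 13.4
CropE regrets: 0.5, 11.7, 5.3, 0.0 → max 11.7
CropC regrets: 13.0, 11.5, 17.2, 15.8 → max 17.2
Smallest max regret = 7.2 → CropB.

CropB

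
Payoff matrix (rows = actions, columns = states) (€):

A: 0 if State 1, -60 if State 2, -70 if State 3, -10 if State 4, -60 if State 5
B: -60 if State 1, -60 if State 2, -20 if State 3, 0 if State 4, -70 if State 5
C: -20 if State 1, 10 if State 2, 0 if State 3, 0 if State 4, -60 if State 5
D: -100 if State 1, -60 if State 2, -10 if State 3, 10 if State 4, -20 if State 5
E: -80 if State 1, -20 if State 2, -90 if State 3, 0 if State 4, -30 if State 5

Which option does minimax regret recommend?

C

Column bests: State 1=0, State 2=10, State 3=0, State 4=10, State 5=-20.
A regrets: 0, 70, 70, 20, 40 → max 70
B regrets: 60, 70, 20, 10, 50 → max 70
C regrets: 20, 0, 0, 10, 40 → max 40
D regrets: 100, 70, 10, 0, 0 → max 100
E regrets: 80, 30, 90, 10, 10 → max 90
Smallest max regret = 40 → C.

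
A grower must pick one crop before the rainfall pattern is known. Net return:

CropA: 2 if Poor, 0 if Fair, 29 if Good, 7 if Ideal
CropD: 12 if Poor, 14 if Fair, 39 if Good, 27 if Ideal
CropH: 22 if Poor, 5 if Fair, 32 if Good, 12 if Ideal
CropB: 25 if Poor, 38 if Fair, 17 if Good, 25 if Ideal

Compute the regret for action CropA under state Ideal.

20

Best payoff under Ideal is 27.
Regret = 27 − 7 = 20.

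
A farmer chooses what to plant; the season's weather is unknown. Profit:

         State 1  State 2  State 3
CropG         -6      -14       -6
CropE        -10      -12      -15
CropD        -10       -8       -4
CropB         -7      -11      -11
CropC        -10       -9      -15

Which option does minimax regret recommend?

CropD

Column bests: State 1=-6, State 2=-8, State 3=-4.
CropG regrets: 0, 6, 2 → max 6
CropE regrets: 4, 4, 11 → max 11
CropD regrets: 4, 0, 0 → max 4
CropB regrets: 1, 3, 7 → max 7
CropC regrets: 4, 1, 11 → max 11
Smallest max regret = 4 → CropD.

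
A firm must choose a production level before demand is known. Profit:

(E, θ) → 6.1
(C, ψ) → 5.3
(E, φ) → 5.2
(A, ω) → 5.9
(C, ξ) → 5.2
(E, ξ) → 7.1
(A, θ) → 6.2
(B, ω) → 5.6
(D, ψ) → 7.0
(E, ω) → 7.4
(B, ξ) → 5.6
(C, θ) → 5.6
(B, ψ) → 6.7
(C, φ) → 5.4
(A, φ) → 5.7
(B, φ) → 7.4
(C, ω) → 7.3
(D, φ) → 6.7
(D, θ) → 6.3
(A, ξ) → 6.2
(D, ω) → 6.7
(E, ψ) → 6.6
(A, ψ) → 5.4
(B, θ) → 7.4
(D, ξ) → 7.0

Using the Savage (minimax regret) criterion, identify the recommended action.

D

Column bests: θ=7.4, φ=7.4, ψ=7.0, ω=7.4, ξ=7.1.
A regrets: 1.2, 1.7, 1.6, 1.5, 0.9 → max 1.7
B regrets: 0.0, 0.0, 0.3, 1.8, 1.5 → max 1.8
C regrets: 1.8, 2.0, 1.7, 0.1, 1.9 → max 2.0
D regrets: 1.1, 0.7, 0.0, 0.7, 0.1 → max 1.1
E regrets: 1.3, 2.2, 0.4, 0.0, 0.0 → max 2.2
Smallest max regret = 1.1 → D.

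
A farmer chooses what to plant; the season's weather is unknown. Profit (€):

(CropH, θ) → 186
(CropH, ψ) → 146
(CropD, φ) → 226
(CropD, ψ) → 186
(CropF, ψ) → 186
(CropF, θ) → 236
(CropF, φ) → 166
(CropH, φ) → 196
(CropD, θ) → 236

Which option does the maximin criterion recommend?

Row minima: CropD=186, CropF=166, CropH=146
Best worst-case = 186 → CropD.

CropD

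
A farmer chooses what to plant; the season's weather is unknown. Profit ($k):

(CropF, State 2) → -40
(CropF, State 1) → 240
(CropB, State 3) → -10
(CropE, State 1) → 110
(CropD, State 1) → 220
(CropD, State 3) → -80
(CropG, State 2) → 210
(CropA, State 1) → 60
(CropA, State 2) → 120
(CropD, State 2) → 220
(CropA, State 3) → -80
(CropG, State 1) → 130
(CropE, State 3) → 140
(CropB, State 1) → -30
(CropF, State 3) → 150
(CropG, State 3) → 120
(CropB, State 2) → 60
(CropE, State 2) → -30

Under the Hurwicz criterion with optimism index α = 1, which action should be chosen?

CropF: 1·240 + 0·(-40) = 240
CropE: 1·140 + 0·(-30) = 140
CropD: 1·220 + 0·(-80) = 220
CropG: 1·210 + 0·120 = 210
CropA: 1·120 + 0·(-80) = 120
CropB: 1·60 + 0·(-30) = 60
Highest Hurwicz score = 240 → CropF.

CropF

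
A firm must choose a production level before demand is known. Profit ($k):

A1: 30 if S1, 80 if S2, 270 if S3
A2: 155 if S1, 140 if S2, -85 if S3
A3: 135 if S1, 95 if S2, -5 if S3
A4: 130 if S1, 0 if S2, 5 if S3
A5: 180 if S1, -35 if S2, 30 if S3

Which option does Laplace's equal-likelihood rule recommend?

A1

Row averages: A1=380/3, A2=70, A3=75, A4=45, A5=175/3
Highest average = 380/3 → A1.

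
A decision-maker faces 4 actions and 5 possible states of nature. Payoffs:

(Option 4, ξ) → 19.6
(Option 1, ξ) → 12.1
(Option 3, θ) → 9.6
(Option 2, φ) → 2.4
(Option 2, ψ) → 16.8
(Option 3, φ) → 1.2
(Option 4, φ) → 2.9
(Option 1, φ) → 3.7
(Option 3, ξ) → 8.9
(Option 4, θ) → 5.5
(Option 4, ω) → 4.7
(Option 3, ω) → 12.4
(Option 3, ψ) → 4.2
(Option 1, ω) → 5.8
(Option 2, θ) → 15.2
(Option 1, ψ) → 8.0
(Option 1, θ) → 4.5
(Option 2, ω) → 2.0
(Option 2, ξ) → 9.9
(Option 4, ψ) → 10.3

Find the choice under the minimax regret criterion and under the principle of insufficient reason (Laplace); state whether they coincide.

Column bests: θ=15.2, φ=3.7, ψ=16.8, ω=12.4, ξ=19.6.
Option 1 regrets: 10.7, 0.0, 8.8, 6.6, 7.5 → max 10.7
Option 2 regrets: 0.0, 1.3, 0.0, 10.4, 9.7 → max 10.4
Option 3 regrets: 5.6, 2.5, 12.6, 0.0, 10.7 → max 12.6
Option 4 regrets: 9.7, 0.8, 6.5, 7.7, 0.0 → max 9.7
Smallest max regret = 9.7 → Option 4.
Row averages: Option 1=6.82, Option 2=9.26, Option 3=7.26, Option 4=8.6
Highest average = 9.26 → Option 2.

minimax regret → Option 4; laplace → Option 2 (disagree)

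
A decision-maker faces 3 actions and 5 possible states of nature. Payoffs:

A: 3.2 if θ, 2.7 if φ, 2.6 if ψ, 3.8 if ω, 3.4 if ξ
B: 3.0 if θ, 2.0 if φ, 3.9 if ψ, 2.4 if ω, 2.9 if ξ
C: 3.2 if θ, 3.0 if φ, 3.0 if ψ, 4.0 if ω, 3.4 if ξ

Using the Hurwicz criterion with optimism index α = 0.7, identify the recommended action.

A: 0.7·3.8 + 0.3·2.6 = 3.44
B: 0.7·3.9 + 0.3·2.0 = 3.33
C: 0.7·4.0 + 0.3·3.0 = 3.7
Highest Hurwicz score = 3.7 → C.

C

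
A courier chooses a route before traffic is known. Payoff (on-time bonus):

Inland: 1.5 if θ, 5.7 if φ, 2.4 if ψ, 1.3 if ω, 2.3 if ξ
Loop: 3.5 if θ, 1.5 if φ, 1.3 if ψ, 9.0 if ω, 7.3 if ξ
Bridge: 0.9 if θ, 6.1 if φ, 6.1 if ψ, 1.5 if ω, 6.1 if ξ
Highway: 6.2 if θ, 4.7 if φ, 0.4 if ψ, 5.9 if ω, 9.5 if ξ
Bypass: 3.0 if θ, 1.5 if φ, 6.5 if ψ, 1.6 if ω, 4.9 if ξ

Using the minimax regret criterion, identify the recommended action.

Column bests: θ=6.2, φ=6.1, ψ=6.5, ω=9.0, ξ=9.5.
Inland regrets: 4.7, 0.4, 4.1, 7.7, 7.2 → max 7.7
Loop regrets: 2.7, 4.6, 5.2, 0.0, 2.2 → max 5.2
Bridge regrets: 5.3, 0.0, 0.4, 7.5, 3.4 → max 7.5
Highway regrets: 0.0, 1.4, 6.1, 3.1, 0.0 → max 6.1
Bypass regrets: 3.2, 4.6, 0.0, 7.4, 4.6 → max 7.4
Smallest max regret = 5.2 → Loop.

Loop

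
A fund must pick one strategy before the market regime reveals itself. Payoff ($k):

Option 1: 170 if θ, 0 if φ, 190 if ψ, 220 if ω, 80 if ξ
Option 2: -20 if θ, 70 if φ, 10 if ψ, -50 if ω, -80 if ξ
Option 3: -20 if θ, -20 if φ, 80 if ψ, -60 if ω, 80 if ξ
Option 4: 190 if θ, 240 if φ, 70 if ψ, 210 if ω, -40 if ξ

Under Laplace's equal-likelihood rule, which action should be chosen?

Row averages: Option 1=132, Option 2=-14, Option 3=12, Option 4=134
Highest average = 134 → Option 4.

Option 4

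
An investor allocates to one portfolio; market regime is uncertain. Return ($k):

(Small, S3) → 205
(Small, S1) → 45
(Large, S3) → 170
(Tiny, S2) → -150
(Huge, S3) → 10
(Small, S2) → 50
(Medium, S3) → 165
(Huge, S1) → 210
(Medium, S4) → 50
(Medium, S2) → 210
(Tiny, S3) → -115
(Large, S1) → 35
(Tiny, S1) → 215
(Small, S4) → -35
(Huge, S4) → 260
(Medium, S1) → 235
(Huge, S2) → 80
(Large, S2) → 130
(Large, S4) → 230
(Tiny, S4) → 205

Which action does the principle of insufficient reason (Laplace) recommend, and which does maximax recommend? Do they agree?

laplace → Medium; maximax → Huge (disagree)

Row averages: Tiny=38.75, Small=66.25, Medium=165, Large=141.25, Huge=140
Highest average = 165 → Medium.
Row maxima: Tiny=215, Small=205, Medium=235, Large=230, Huge=260
Best best-case = 260 → Huge.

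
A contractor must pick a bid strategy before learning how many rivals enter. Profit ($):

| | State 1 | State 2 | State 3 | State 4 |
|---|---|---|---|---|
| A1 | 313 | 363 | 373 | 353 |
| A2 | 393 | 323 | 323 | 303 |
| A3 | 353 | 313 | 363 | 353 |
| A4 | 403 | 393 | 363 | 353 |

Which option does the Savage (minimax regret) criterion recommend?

Column bests: State 1=403, State 2=393, State 3=373, State 4=353.
A1 regrets: 90, 30, 0, 0 → max 90
A2 regrets: 10, 70, 50, 50 → max 70
A3 regrets: 50, 80, 10, 0 → max 80
A4 regrets: 0, 0, 10, 0 → max 10
Smallest max regret = 10 → A4.

A4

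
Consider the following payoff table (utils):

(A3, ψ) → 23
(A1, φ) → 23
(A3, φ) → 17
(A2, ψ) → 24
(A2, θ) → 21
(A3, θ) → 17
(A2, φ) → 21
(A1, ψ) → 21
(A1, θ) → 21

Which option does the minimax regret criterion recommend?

A2

Column bests: θ=21, φ=23, ψ=24.
A1 regrets: 0, 0, 3 → max 3
A2 regrets: 0, 2, 0 → max 2
A3 regrets: 4, 6, 1 → max 6
Smallest max regret = 2 → A2.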